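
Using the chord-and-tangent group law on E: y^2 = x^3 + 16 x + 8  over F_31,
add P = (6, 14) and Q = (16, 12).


P != Q, so use the chord formula.
s = (y2 - y1) / (x2 - x1) = (29) / (10) mod 31 = 6
x3 = s^2 - x1 - x2 mod 31 = 6^2 - 6 - 16 = 14
y3 = s (x1 - x3) - y1 mod 31 = 6 * (6 - 14) - 14 = 0

P + Q = (14, 0)


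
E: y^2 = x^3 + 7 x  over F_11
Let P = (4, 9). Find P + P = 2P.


Doubling: s = (3 x1^2 + a) / (2 y1)
s = (3*4^2 + 7) / (2*9) mod 11 = 0
x3 = s^2 - 2 x1 mod 11 = 0^2 - 2*4 = 3
y3 = s (x1 - x3) - y1 mod 11 = 0 * (4 - 3) - 9 = 2

2P = (3, 2)


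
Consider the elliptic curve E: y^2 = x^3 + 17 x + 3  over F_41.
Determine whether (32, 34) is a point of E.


Check whether y^2 = x^3 + 17 x + 3 (mod 41) for (x, y) = (32, 34).
LHS: y^2 = 34^2 mod 41 = 8
RHS: x^3 + 17 x + 3 = 32^3 + 17*32 + 3 mod 41 = 23
LHS != RHS

No, not on the curve


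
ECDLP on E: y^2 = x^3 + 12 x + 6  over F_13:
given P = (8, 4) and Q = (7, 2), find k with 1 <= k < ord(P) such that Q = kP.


Enumerate multiples of P until we hit Q = (7, 2):
  1P = (8, 4)
  2P = (7, 2)
Match found at i = 2.

k = 2


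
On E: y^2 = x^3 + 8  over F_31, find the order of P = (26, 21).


Compute successive multiples of P until we hit O:
  1P = (26, 21)
  2P = (26, 10)
  3P = O

ord(P) = 3


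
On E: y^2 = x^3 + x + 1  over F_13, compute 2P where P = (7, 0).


k = 2 = 10_2 (binary, LSB first: 01)
Double-and-add from P = (7, 0):
  bit 0 = 0: acc unchanged = O
  bit 1 = 1: acc = O + O = O

2P = O


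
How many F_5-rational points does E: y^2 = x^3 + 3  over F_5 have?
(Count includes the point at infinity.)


For each x in F_5, count y with y^2 = x^3 + 0 x + 3 mod 5:
  x = 1: RHS = 4, y in [2, 3]  -> 2 point(s)
  x = 2: RHS = 1, y in [1, 4]  -> 2 point(s)
  x = 3: RHS = 0, y in [0]  -> 1 point(s)
Affine points: 5. Add the point at infinity: total = 6.

#E(F_5) = 6


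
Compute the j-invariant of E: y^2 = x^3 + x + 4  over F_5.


Delta = -16(4 a^3 + 27 b^2) mod 5 = 4
-1728 * (4 a)^3 = -1728 * (4*1)^3 mod 5 = 3
j = 3 * 4^(-1) mod 5 = 2

j = 2 (mod 5)


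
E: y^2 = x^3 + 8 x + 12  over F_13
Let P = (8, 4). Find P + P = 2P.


Doubling: s = (3 x1^2 + a) / (2 y1)
s = (3*8^2 + 8) / (2*4) mod 13 = 12
x3 = s^2 - 2 x1 mod 13 = 12^2 - 2*8 = 11
y3 = s (x1 - x3) - y1 mod 13 = 12 * (8 - 11) - 4 = 12

2P = (11, 12)


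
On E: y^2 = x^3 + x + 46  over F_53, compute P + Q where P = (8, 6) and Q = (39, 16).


P != Q, so use the chord formula.
s = (y2 - y1) / (x2 - x1) = (10) / (31) mod 53 = 14
x3 = s^2 - x1 - x2 mod 53 = 14^2 - 8 - 39 = 43
y3 = s (x1 - x3) - y1 mod 53 = 14 * (8 - 43) - 6 = 34

P + Q = (43, 34)


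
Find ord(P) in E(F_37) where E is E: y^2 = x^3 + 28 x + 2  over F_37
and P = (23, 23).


Compute successive multiples of P until we hit O:
  1P = (23, 23)
  2P = (31, 5)
  3P = (32, 25)
  4P = (9, 13)
  5P = (4, 17)
  6P = (6, 33)
  7P = (36, 26)
  8P = (26, 19)
  ... (continuing to 35P)
  35P = O

ord(P) = 35


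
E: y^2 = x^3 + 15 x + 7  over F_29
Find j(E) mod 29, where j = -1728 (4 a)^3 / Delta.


Delta = -16(4 a^3 + 27 b^2) mod 29 = 23
-1728 * (4 a)^3 = -1728 * (4*15)^3 mod 29 = 9
j = 9 * 23^(-1) mod 29 = 13

j = 13 (mod 29)


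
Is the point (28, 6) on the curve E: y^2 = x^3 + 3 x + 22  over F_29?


Check whether y^2 = x^3 + 3 x + 22 (mod 29) for (x, y) = (28, 6).
LHS: y^2 = 6^2 mod 29 = 7
RHS: x^3 + 3 x + 22 = 28^3 + 3*28 + 22 mod 29 = 18
LHS != RHS

No, not on the curve


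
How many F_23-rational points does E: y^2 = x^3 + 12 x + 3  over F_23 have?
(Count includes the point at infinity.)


For each x in F_23, count y with y^2 = x^3 + 12 x + 3 mod 23:
  x = 0: RHS = 3, y in [7, 16]  -> 2 point(s)
  x = 1: RHS = 16, y in [4, 19]  -> 2 point(s)
  x = 2: RHS = 12, y in [9, 14]  -> 2 point(s)
  x = 4: RHS = 0, y in [0]  -> 1 point(s)
  x = 5: RHS = 4, y in [2, 21]  -> 2 point(s)
  x = 7: RHS = 16, y in [4, 19]  -> 2 point(s)
  x = 8: RHS = 13, y in [6, 17]  -> 2 point(s)
  x = 9: RHS = 12, y in [9, 14]  -> 2 point(s)
  x = 12: RHS = 12, y in [9, 14]  -> 2 point(s)
  x = 15: RHS = 16, y in [4, 19]  -> 2 point(s)
  x = 16: RHS = 13, y in [6, 17]  -> 2 point(s)
  x = 18: RHS = 2, y in [5, 18]  -> 2 point(s)
  x = 19: RHS = 6, y in [11, 12]  -> 2 point(s)
  x = 20: RHS = 9, y in [3, 20]  -> 2 point(s)
  x = 22: RHS = 13, y in [6, 17]  -> 2 point(s)
Affine points: 29. Add the point at infinity: total = 30.

#E(F_23) = 30


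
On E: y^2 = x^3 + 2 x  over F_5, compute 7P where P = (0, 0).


k = 7 = 111_2 (binary, LSB first: 111)
Double-and-add from P = (0, 0):
  bit 0 = 1: acc = O + (0, 0) = (0, 0)
  bit 1 = 1: acc = (0, 0) + O = (0, 0)
  bit 2 = 1: acc = (0, 0) + O = (0, 0)

7P = (0, 0)


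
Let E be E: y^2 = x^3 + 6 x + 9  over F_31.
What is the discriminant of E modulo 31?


4 a^3 + 27 b^2 = 4*6^3 + 27*9^2 = 864 + 2187 = 3051
Delta = -16 * (3051) = -48816
Delta mod 31 = 9

Delta = 9 (mod 31)


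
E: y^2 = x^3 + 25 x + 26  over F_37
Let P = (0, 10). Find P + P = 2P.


Doubling: s = (3 x1^2 + a) / (2 y1)
s = (3*0^2 + 25) / (2*10) mod 37 = 29
x3 = s^2 - 2 x1 mod 37 = 29^2 - 2*0 = 27
y3 = s (x1 - x3) - y1 mod 37 = 29 * (0 - 27) - 10 = 21

2P = (27, 21)


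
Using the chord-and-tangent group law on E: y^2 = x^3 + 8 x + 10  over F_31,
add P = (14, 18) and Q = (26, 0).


P != Q, so use the chord formula.
s = (y2 - y1) / (x2 - x1) = (13) / (12) mod 31 = 14
x3 = s^2 - x1 - x2 mod 31 = 14^2 - 14 - 26 = 1
y3 = s (x1 - x3) - y1 mod 31 = 14 * (14 - 1) - 18 = 9

P + Q = (1, 9)


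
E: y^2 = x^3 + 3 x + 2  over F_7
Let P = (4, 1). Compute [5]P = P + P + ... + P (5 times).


k = 5 = 101_2 (binary, LSB first: 101)
Double-and-add from P = (4, 1):
  bit 0 = 1: acc = O + (4, 1) = (4, 1)
  bit 1 = 0: acc unchanged = (4, 1)
  bit 2 = 1: acc = (4, 1) + (2, 3) = (2, 4)

5P = (2, 4)


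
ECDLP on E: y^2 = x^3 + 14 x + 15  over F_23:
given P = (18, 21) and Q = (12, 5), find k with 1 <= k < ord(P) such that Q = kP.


Enumerate multiples of P until we hit Q = (12, 5):
  1P = (18, 21)
  2P = (12, 18)
  3P = (22, 0)
  4P = (12, 5)
Match found at i = 4.

k = 4


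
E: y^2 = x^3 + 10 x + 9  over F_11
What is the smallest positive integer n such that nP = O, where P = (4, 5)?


Compute successive multiples of P until we hit O:
  1P = (4, 5)
  2P = (1, 8)
  3P = (7, 9)
  4P = (3, 0)
  5P = (7, 2)
  6P = (1, 3)
  7P = (4, 6)
  8P = O

ord(P) = 8


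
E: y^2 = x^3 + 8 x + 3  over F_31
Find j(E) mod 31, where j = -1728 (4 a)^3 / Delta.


Delta = -16(4 a^3 + 27 b^2) mod 31 = 17
-1728 * (4 a)^3 = -1728 * (4*8)^3 mod 31 = 8
j = 8 * 17^(-1) mod 31 = 26

j = 26 (mod 31)


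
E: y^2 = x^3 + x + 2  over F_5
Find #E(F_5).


For each x in F_5, count y with y^2 = x^3 + 1 x + 2 mod 5:
  x = 1: RHS = 4, y in [2, 3]  -> 2 point(s)
  x = 4: RHS = 0, y in [0]  -> 1 point(s)
Affine points: 3. Add the point at infinity: total = 4.

#E(F_5) = 4


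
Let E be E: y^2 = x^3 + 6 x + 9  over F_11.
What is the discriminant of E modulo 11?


4 a^3 + 27 b^2 = 4*6^3 + 27*9^2 = 864 + 2187 = 3051
Delta = -16 * (3051) = -48816
Delta mod 11 = 2

Delta = 2 (mod 11)


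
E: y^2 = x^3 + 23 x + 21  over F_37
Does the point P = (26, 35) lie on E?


Check whether y^2 = x^3 + 23 x + 21 (mod 37) for (x, y) = (26, 35).
LHS: y^2 = 35^2 mod 37 = 4
RHS: x^3 + 23 x + 21 = 26^3 + 23*26 + 21 mod 37 = 28
LHS != RHS

No, not on the curve


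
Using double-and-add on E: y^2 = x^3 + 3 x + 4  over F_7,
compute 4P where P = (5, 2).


k = 4 = 100_2 (binary, LSB first: 001)
Double-and-add from P = (5, 2):
  bit 0 = 0: acc unchanged = O
  bit 1 = 0: acc unchanged = O
  bit 2 = 1: acc = O + (0, 5) = (0, 5)

4P = (0, 5)


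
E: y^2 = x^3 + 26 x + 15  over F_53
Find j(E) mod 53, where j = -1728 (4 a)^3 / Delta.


Delta = -16(4 a^3 + 27 b^2) mod 53 = 10
-1728 * (4 a)^3 = -1728 * (4*26)^3 mod 53 = 44
j = 44 * 10^(-1) mod 53 = 15

j = 15 (mod 53)


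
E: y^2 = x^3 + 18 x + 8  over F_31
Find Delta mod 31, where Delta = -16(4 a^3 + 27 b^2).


4 a^3 + 27 b^2 = 4*18^3 + 27*8^2 = 23328 + 1728 = 25056
Delta = -16 * (25056) = -400896
Delta mod 31 = 27

Delta = 27 (mod 31)


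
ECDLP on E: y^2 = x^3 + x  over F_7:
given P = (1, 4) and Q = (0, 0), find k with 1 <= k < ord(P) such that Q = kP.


Enumerate multiples of P until we hit Q = (0, 0):
  1P = (1, 4)
  2P = (0, 0)
Match found at i = 2.

k = 2


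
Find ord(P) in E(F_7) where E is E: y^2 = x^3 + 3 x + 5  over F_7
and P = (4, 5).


Compute successive multiples of P until we hit O:
  1P = (4, 5)
  2P = (1, 4)
  3P = (6, 6)
  4P = (6, 1)
  5P = (1, 3)
  6P = (4, 2)
  7P = O

ord(P) = 7


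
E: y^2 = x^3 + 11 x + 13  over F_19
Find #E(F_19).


For each x in F_19, count y with y^2 = x^3 + 11 x + 13 mod 19:
  x = 1: RHS = 6, y in [5, 14]  -> 2 point(s)
  x = 2: RHS = 5, y in [9, 10]  -> 2 point(s)
  x = 3: RHS = 16, y in [4, 15]  -> 2 point(s)
  x = 4: RHS = 7, y in [8, 11]  -> 2 point(s)
  x = 8: RHS = 5, y in [9, 10]  -> 2 point(s)
  x = 9: RHS = 5, y in [9, 10]  -> 2 point(s)
  x = 12: RHS = 11, y in [7, 12]  -> 2 point(s)
  x = 13: RHS = 16, y in [4, 15]  -> 2 point(s)
  x = 14: RHS = 4, y in [2, 17]  -> 2 point(s)
  x = 15: RHS = 0, y in [0]  -> 1 point(s)
  x = 18: RHS = 1, y in [1, 18]  -> 2 point(s)
Affine points: 21. Add the point at infinity: total = 22.

#E(F_19) = 22


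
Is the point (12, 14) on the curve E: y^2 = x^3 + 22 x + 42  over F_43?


Check whether y^2 = x^3 + 22 x + 42 (mod 43) for (x, y) = (12, 14).
LHS: y^2 = 14^2 mod 43 = 24
RHS: x^3 + 22 x + 42 = 12^3 + 22*12 + 42 mod 43 = 13
LHS != RHS

No, not on the curve


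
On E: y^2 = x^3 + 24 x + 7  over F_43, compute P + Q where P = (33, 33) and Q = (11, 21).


P != Q, so use the chord formula.
s = (y2 - y1) / (x2 - x1) = (31) / (21) mod 43 = 24
x3 = s^2 - x1 - x2 mod 43 = 24^2 - 33 - 11 = 16
y3 = s (x1 - x3) - y1 mod 43 = 24 * (33 - 16) - 33 = 31

P + Q = (16, 31)


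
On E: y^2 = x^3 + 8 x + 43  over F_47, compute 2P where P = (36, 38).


Doubling: s = (3 x1^2 + a) / (2 y1)
s = (3*36^2 + 8) / (2*38) mod 47 = 29
x3 = s^2 - 2 x1 mod 47 = 29^2 - 2*36 = 17
y3 = s (x1 - x3) - y1 mod 47 = 29 * (36 - 17) - 38 = 43

2P = (17, 43)


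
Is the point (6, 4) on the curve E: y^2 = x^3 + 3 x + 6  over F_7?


Check whether y^2 = x^3 + 3 x + 6 (mod 7) for (x, y) = (6, 4).
LHS: y^2 = 4^2 mod 7 = 2
RHS: x^3 + 3 x + 6 = 6^3 + 3*6 + 6 mod 7 = 2
LHS = RHS

Yes, on the curve


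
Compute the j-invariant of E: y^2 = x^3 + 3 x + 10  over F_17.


Delta = -16(4 a^3 + 27 b^2) mod 17 = 3
-1728 * (4 a)^3 = -1728 * (4*3)^3 mod 17 = 15
j = 15 * 3^(-1) mod 17 = 5

j = 5 (mod 17)


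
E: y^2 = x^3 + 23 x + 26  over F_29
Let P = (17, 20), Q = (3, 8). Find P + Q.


P != Q, so use the chord formula.
s = (y2 - y1) / (x2 - x1) = (17) / (15) mod 29 = 5
x3 = s^2 - x1 - x2 mod 29 = 5^2 - 17 - 3 = 5
y3 = s (x1 - x3) - y1 mod 29 = 5 * (17 - 5) - 20 = 11

P + Q = (5, 11)


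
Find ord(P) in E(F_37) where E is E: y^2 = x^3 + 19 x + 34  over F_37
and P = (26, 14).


Compute successive multiples of P until we hit O:
  1P = (26, 14)
  2P = (32, 31)
  3P = (23, 13)
  4P = (21, 0)
  5P = (23, 24)
  6P = (32, 6)
  7P = (26, 23)
  8P = O

ord(P) = 8


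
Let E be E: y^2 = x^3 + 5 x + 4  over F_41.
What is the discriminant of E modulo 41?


4 a^3 + 27 b^2 = 4*5^3 + 27*4^2 = 500 + 432 = 932
Delta = -16 * (932) = -14912
Delta mod 41 = 12

Delta = 12 (mod 41)


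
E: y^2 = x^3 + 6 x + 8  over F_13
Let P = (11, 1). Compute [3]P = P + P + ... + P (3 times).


k = 3 = 11_2 (binary, LSB first: 11)
Double-and-add from P = (11, 1):
  bit 0 = 1: acc = O + (11, 1) = (11, 1)
  bit 1 = 1: acc = (11, 1) + (7, 9) = (12, 1)

3P = (12, 1)


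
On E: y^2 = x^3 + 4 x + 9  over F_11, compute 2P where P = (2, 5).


Doubling: s = (3 x1^2 + a) / (2 y1)
s = (3*2^2 + 4) / (2*5) mod 11 = 6
x3 = s^2 - 2 x1 mod 11 = 6^2 - 2*2 = 10
y3 = s (x1 - x3) - y1 mod 11 = 6 * (2 - 10) - 5 = 2

2P = (10, 2)


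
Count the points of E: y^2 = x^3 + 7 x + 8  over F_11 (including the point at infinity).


For each x in F_11, count y with y^2 = x^3 + 7 x + 8 mod 11:
  x = 1: RHS = 5, y in [4, 7]  -> 2 point(s)
  x = 3: RHS = 1, y in [1, 10]  -> 2 point(s)
  x = 4: RHS = 1, y in [1, 10]  -> 2 point(s)
  x = 5: RHS = 3, y in [5, 6]  -> 2 point(s)
  x = 7: RHS = 4, y in [2, 9]  -> 2 point(s)
  x = 8: RHS = 4, y in [2, 9]  -> 2 point(s)
  x = 10: RHS = 0, y in [0]  -> 1 point(s)
Affine points: 13. Add the point at infinity: total = 14.

#E(F_11) = 14


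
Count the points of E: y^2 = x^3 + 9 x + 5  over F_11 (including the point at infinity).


For each x in F_11, count y with y^2 = x^3 + 9 x + 5 mod 11:
  x = 0: RHS = 5, y in [4, 7]  -> 2 point(s)
  x = 1: RHS = 4, y in [2, 9]  -> 2 point(s)
  x = 2: RHS = 9, y in [3, 8]  -> 2 point(s)
  x = 3: RHS = 4, y in [2, 9]  -> 2 point(s)
  x = 6: RHS = 0, y in [0]  -> 1 point(s)
  x = 7: RHS = 4, y in [2, 9]  -> 2 point(s)
  x = 9: RHS = 1, y in [1, 10]  -> 2 point(s)
Affine points: 13. Add the point at infinity: total = 14.

#E(F_11) = 14


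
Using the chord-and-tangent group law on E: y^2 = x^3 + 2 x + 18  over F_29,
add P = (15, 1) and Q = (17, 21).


P != Q, so use the chord formula.
s = (y2 - y1) / (x2 - x1) = (20) / (2) mod 29 = 10
x3 = s^2 - x1 - x2 mod 29 = 10^2 - 15 - 17 = 10
y3 = s (x1 - x3) - y1 mod 29 = 10 * (15 - 10) - 1 = 20

P + Q = (10, 20)


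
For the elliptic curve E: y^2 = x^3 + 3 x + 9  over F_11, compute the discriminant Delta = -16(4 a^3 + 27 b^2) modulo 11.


4 a^3 + 27 b^2 = 4*3^3 + 27*9^2 = 108 + 2187 = 2295
Delta = -16 * (2295) = -36720
Delta mod 11 = 9

Delta = 9 (mod 11)


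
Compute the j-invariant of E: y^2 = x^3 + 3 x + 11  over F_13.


Delta = -16(4 a^3 + 27 b^2) mod 13 = 2
-1728 * (4 a)^3 = -1728 * (4*3)^3 mod 13 = 12
j = 12 * 2^(-1) mod 13 = 6

j = 6 (mod 13)


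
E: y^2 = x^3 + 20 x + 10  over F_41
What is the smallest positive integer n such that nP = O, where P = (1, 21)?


Compute successive multiples of P until we hit O:
  1P = (1, 21)
  2P = (35, 17)
  3P = (7, 40)
  4P = (10, 12)
  5P = (31, 9)
  6P = (19, 19)
  7P = (20, 13)
  8P = (12, 16)
  ... (continuing to 42P)
  42P = O

ord(P) = 42


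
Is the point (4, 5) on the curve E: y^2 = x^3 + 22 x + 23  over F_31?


Check whether y^2 = x^3 + 22 x + 23 (mod 31) for (x, y) = (4, 5).
LHS: y^2 = 5^2 mod 31 = 25
RHS: x^3 + 22 x + 23 = 4^3 + 22*4 + 23 mod 31 = 20
LHS != RHS

No, not on the curve


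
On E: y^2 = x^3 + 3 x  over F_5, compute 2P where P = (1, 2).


k = 2 = 10_2 (binary, LSB first: 01)
Double-and-add from P = (1, 2):
  bit 0 = 0: acc unchanged = O
  bit 1 = 1: acc = O + (4, 1) = (4, 1)

2P = (4, 1)


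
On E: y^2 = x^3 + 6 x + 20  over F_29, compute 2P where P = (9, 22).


Doubling: s = (3 x1^2 + a) / (2 y1)
s = (3*9^2 + 6) / (2*22) mod 29 = 5
x3 = s^2 - 2 x1 mod 29 = 5^2 - 2*9 = 7
y3 = s (x1 - x3) - y1 mod 29 = 5 * (9 - 7) - 22 = 17

2P = (7, 17)


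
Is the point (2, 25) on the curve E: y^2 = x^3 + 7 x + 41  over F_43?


Check whether y^2 = x^3 + 7 x + 41 (mod 43) for (x, y) = (2, 25).
LHS: y^2 = 25^2 mod 43 = 23
RHS: x^3 + 7 x + 41 = 2^3 + 7*2 + 41 mod 43 = 20
LHS != RHS

No, not on the curve


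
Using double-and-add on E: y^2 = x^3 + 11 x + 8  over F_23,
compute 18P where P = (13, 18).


k = 18 = 10010_2 (binary, LSB first: 01001)
Double-and-add from P = (13, 18):
  bit 0 = 0: acc unchanged = O
  bit 1 = 1: acc = O + (15, 12) = (15, 12)
  bit 2 = 0: acc unchanged = (15, 12)
  bit 3 = 0: acc unchanged = (15, 12)
  bit 4 = 1: acc = (15, 12) + (16, 18) = (5, 2)

18P = (5, 2)


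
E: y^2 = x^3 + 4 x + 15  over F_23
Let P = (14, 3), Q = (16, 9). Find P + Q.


P != Q, so use the chord formula.
s = (y2 - y1) / (x2 - x1) = (6) / (2) mod 23 = 3
x3 = s^2 - x1 - x2 mod 23 = 3^2 - 14 - 16 = 2
y3 = s (x1 - x3) - y1 mod 23 = 3 * (14 - 2) - 3 = 10

P + Q = (2, 10)


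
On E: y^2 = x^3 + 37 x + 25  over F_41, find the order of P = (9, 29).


Compute successive multiples of P until we hit O:
  1P = (9, 29)
  2P = (27, 17)
  3P = (10, 40)
  4P = (20, 14)
  5P = (2, 36)
  6P = (31, 34)
  7P = (3, 32)
  8P = (19, 17)
  ... (continuing to 24P)
  24P = O

ord(P) = 24


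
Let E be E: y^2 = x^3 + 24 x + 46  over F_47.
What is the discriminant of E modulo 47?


4 a^3 + 27 b^2 = 4*24^3 + 27*46^2 = 55296 + 57132 = 112428
Delta = -16 * (112428) = -1798848
Delta mod 47 = 30

Delta = 30 (mod 47)


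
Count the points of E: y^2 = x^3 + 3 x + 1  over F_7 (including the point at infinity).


For each x in F_7, count y with y^2 = x^3 + 3 x + 1 mod 7:
  x = 0: RHS = 1, y in [1, 6]  -> 2 point(s)
  x = 2: RHS = 1, y in [1, 6]  -> 2 point(s)
  x = 3: RHS = 2, y in [3, 4]  -> 2 point(s)
  x = 4: RHS = 0, y in [0]  -> 1 point(s)
  x = 5: RHS = 1, y in [1, 6]  -> 2 point(s)
  x = 6: RHS = 4, y in [2, 5]  -> 2 point(s)
Affine points: 11. Add the point at infinity: total = 12.

#E(F_7) = 12


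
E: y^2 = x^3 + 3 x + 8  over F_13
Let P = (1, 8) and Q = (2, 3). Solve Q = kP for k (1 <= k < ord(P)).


Enumerate multiples of P until we hit Q = (2, 3):
  1P = (1, 8)
  2P = (2, 3)
Match found at i = 2.

k = 2


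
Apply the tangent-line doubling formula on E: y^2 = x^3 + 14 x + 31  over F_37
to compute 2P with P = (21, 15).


Doubling: s = (3 x1^2 + a) / (2 y1)
s = (3*21^2 + 14) / (2*15) mod 37 = 31
x3 = s^2 - 2 x1 mod 37 = 31^2 - 2*21 = 31
y3 = s (x1 - x3) - y1 mod 37 = 31 * (21 - 31) - 15 = 8

2P = (31, 8)


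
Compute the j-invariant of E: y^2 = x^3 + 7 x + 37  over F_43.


Delta = -16(4 a^3 + 27 b^2) mod 43 = 35
-1728 * (4 a)^3 = -1728 * (4*7)^3 mod 43 = 39
j = 39 * 35^(-1) mod 43 = 22

j = 22 (mod 43)


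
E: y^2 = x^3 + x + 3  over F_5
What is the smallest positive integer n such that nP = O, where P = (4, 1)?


Compute successive multiples of P until we hit O:
  1P = (4, 1)
  2P = (1, 0)
  3P = (4, 4)
  4P = O

ord(P) = 4


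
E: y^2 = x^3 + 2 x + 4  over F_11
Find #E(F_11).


For each x in F_11, count y with y^2 = x^3 + 2 x + 4 mod 11:
  x = 0: RHS = 4, y in [2, 9]  -> 2 point(s)
  x = 2: RHS = 5, y in [4, 7]  -> 2 point(s)
  x = 3: RHS = 4, y in [2, 9]  -> 2 point(s)
  x = 6: RHS = 1, y in [1, 10]  -> 2 point(s)
  x = 7: RHS = 9, y in [3, 8]  -> 2 point(s)
  x = 8: RHS = 4, y in [2, 9]  -> 2 point(s)
  x = 9: RHS = 3, y in [5, 6]  -> 2 point(s)
  x = 10: RHS = 1, y in [1, 10]  -> 2 point(s)
Affine points: 16. Add the point at infinity: total = 17.

#E(F_11) = 17


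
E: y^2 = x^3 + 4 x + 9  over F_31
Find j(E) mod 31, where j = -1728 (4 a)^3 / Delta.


Delta = -16(4 a^3 + 27 b^2) mod 31 = 3
-1728 * (4 a)^3 = -1728 * (4*4)^3 mod 31 = 1
j = 1 * 3^(-1) mod 31 = 21

j = 21 (mod 31)


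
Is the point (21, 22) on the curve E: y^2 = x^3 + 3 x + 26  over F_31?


Check whether y^2 = x^3 + 3 x + 26 (mod 31) for (x, y) = (21, 22).
LHS: y^2 = 22^2 mod 31 = 19
RHS: x^3 + 3 x + 26 = 21^3 + 3*21 + 26 mod 31 = 19
LHS = RHS

Yes, on the curve


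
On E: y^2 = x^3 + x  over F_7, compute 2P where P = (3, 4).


Doubling: s = (3 x1^2 + a) / (2 y1)
s = (3*3^2 + 1) / (2*4) mod 7 = 0
x3 = s^2 - 2 x1 mod 7 = 0^2 - 2*3 = 1
y3 = s (x1 - x3) - y1 mod 7 = 0 * (3 - 1) - 4 = 3

2P = (1, 3)


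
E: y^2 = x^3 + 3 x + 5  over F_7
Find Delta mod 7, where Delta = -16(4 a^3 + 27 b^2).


4 a^3 + 27 b^2 = 4*3^3 + 27*5^2 = 108 + 675 = 783
Delta = -16 * (783) = -12528
Delta mod 7 = 2

Delta = 2 (mod 7)


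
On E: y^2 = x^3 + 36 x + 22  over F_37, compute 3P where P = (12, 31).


k = 3 = 11_2 (binary, LSB first: 11)
Double-and-add from P = (12, 31):
  bit 0 = 1: acc = O + (12, 31) = (12, 31)
  bit 1 = 1: acc = (12, 31) + (17, 16) = (17, 21)

3P = (17, 21)


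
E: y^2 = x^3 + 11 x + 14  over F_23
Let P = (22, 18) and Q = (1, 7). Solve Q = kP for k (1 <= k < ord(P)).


Enumerate multiples of P until we hit Q = (1, 7):
  1P = (22, 18)
  2P = (15, 9)
  3P = (13, 10)
  4P = (1, 16)
  5P = (1, 7)
Match found at i = 5.

k = 5


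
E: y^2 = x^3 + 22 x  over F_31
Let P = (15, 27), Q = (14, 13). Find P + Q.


P != Q, so use the chord formula.
s = (y2 - y1) / (x2 - x1) = (17) / (30) mod 31 = 14
x3 = s^2 - x1 - x2 mod 31 = 14^2 - 15 - 14 = 12
y3 = s (x1 - x3) - y1 mod 31 = 14 * (15 - 12) - 27 = 15

P + Q = (12, 15)


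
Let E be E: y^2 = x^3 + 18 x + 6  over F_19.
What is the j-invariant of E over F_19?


Delta = -16(4 a^3 + 27 b^2) mod 19 = 16
-1728 * (4 a)^3 = -1728 * (4*18)^3 mod 19 = 12
j = 12 * 16^(-1) mod 19 = 15

j = 15 (mod 19)


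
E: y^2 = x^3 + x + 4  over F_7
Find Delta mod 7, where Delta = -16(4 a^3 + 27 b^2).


4 a^3 + 27 b^2 = 4*1^3 + 27*4^2 = 4 + 432 = 436
Delta = -16 * (436) = -6976
Delta mod 7 = 3

Delta = 3 (mod 7)


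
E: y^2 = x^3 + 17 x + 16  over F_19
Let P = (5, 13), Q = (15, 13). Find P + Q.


P != Q, so use the chord formula.
s = (y2 - y1) / (x2 - x1) = (0) / (10) mod 19 = 0
x3 = s^2 - x1 - x2 mod 19 = 0^2 - 5 - 15 = 18
y3 = s (x1 - x3) - y1 mod 19 = 0 * (5 - 18) - 13 = 6

P + Q = (18, 6)


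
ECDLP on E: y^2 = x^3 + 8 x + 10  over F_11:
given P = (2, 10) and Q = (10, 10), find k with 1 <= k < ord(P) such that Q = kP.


Enumerate multiples of P until we hit Q = (10, 10):
  1P = (2, 10)
  2P = (8, 6)
  3P = (10, 10)
Match found at i = 3.

k = 3


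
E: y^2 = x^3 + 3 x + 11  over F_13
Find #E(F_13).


For each x in F_13, count y with y^2 = x^3 + 3 x + 11 mod 13:
  x = 2: RHS = 12, y in [5, 8]  -> 2 point(s)
  x = 4: RHS = 9, y in [3, 10]  -> 2 point(s)
  x = 8: RHS = 1, y in [1, 12]  -> 2 point(s)
  x = 9: RHS = 0, y in [0]  -> 1 point(s)
  x = 10: RHS = 1, y in [1, 12]  -> 2 point(s)
  x = 11: RHS = 10, y in [6, 7]  -> 2 point(s)
Affine points: 11. Add the point at infinity: total = 12.

#E(F_13) = 12


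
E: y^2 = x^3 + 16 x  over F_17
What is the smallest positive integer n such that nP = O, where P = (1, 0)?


Compute successive multiples of P until we hit O:
  1P = (1, 0)
  2P = O

ord(P) = 2


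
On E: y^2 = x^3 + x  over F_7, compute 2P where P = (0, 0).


k = 2 = 10_2 (binary, LSB first: 01)
Double-and-add from P = (0, 0):
  bit 0 = 0: acc unchanged = O
  bit 1 = 1: acc = O + O = O

2P = O


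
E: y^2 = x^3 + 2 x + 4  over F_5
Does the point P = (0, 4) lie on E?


Check whether y^2 = x^3 + 2 x + 4 (mod 5) for (x, y) = (0, 4).
LHS: y^2 = 4^2 mod 5 = 1
RHS: x^3 + 2 x + 4 = 0^3 + 2*0 + 4 mod 5 = 4
LHS != RHS

No, not on the curve


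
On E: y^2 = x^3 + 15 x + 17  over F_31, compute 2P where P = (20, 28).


Doubling: s = (3 x1^2 + a) / (2 y1)
s = (3*20^2 + 15) / (2*28) mod 31 = 30
x3 = s^2 - 2 x1 mod 31 = 30^2 - 2*20 = 23
y3 = s (x1 - x3) - y1 mod 31 = 30 * (20 - 23) - 28 = 6

2P = (23, 6)


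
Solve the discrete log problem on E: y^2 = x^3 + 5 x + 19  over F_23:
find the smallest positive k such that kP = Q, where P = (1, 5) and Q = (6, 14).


Enumerate multiples of P until we hit Q = (6, 14):
  1P = (1, 5)
  2P = (6, 14)
Match found at i = 2.

k = 2


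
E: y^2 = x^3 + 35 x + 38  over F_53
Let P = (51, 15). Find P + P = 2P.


Doubling: s = (3 x1^2 + a) / (2 y1)
s = (3*51^2 + 35) / (2*15) mod 53 = 21
x3 = s^2 - 2 x1 mod 53 = 21^2 - 2*51 = 21
y3 = s (x1 - x3) - y1 mod 53 = 21 * (51 - 21) - 15 = 32

2P = (21, 32)


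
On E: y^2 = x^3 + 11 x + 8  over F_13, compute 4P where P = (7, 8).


k = 4 = 100_2 (binary, LSB first: 001)
Double-and-add from P = (7, 8):
  bit 0 = 0: acc unchanged = O
  bit 1 = 0: acc unchanged = O
  bit 2 = 1: acc = O + (7, 5) = (7, 5)

4P = (7, 5)


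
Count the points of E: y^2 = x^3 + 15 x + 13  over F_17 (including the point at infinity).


For each x in F_17, count y with y^2 = x^3 + 15 x + 13 mod 17:
  x = 0: RHS = 13, y in [8, 9]  -> 2 point(s)
  x = 2: RHS = 0, y in [0]  -> 1 point(s)
  x = 3: RHS = 0, y in [0]  -> 1 point(s)
  x = 4: RHS = 1, y in [1, 16]  -> 2 point(s)
  x = 5: RHS = 9, y in [3, 14]  -> 2 point(s)
  x = 6: RHS = 13, y in [8, 9]  -> 2 point(s)
  x = 7: RHS = 2, y in [6, 11]  -> 2 point(s)
  x = 8: RHS = 16, y in [4, 13]  -> 2 point(s)
  x = 11: RHS = 13, y in [8, 9]  -> 2 point(s)
  x = 12: RHS = 0, y in [0]  -> 1 point(s)
  x = 13: RHS = 8, y in [5, 12]  -> 2 point(s)
  x = 14: RHS = 9, y in [3, 14]  -> 2 point(s)
  x = 15: RHS = 9, y in [3, 14]  -> 2 point(s)
Affine points: 23. Add the point at infinity: total = 24.

#E(F_17) = 24


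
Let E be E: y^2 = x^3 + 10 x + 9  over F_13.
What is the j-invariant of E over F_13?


Delta = -16(4 a^3 + 27 b^2) mod 13 = 3
-1728 * (4 a)^3 = -1728 * (4*10)^3 mod 13 = 1
j = 1 * 3^(-1) mod 13 = 9

j = 9 (mod 13)


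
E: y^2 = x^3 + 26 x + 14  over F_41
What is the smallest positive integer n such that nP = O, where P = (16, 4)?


Compute successive multiples of P until we hit O:
  1P = (16, 4)
  2P = (17, 30)
  3P = (28, 12)
  4P = (2, 19)
  5P = (39, 6)
  6P = (26, 29)
  7P = (36, 28)
  8P = (38, 27)
  ... (continuing to 20P)
  20P = O

ord(P) = 20


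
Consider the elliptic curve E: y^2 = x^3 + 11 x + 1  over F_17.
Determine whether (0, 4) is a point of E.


Check whether y^2 = x^3 + 11 x + 1 (mod 17) for (x, y) = (0, 4).
LHS: y^2 = 4^2 mod 17 = 16
RHS: x^3 + 11 x + 1 = 0^3 + 11*0 + 1 mod 17 = 1
LHS != RHS

No, not on the curve


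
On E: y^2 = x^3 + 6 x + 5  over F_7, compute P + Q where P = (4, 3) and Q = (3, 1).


P != Q, so use the chord formula.
s = (y2 - y1) / (x2 - x1) = (5) / (6) mod 7 = 2
x3 = s^2 - x1 - x2 mod 7 = 2^2 - 4 - 3 = 4
y3 = s (x1 - x3) - y1 mod 7 = 2 * (4 - 4) - 3 = 4

P + Q = (4, 4)


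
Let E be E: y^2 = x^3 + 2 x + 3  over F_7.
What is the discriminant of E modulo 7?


4 a^3 + 27 b^2 = 4*2^3 + 27*3^2 = 32 + 243 = 275
Delta = -16 * (275) = -4400
Delta mod 7 = 3

Delta = 3 (mod 7)


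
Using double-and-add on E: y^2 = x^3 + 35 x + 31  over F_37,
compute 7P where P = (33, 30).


k = 7 = 111_2 (binary, LSB first: 111)
Double-and-add from P = (33, 30):
  bit 0 = 1: acc = O + (33, 30) = (33, 30)
  bit 1 = 1: acc = (33, 30) + (12, 12) = (32, 29)
  bit 2 = 1: acc = (32, 29) + (10, 30) = (20, 31)

7P = (20, 31)


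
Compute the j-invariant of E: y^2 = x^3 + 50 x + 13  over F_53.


Delta = -16(4 a^3 + 27 b^2) mod 53 = 5
-1728 * (4 a)^3 = -1728 * (4*50)^3 mod 53 = 17
j = 17 * 5^(-1) mod 53 = 14

j = 14 (mod 53)


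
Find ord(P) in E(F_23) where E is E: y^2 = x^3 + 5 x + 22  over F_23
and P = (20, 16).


Compute successive multiples of P until we hit O:
  1P = (20, 16)
  2P = (7, 20)
  3P = (21, 2)
  4P = (17, 11)
  5P = (22, 19)
  6P = (12, 19)
  7P = (3, 15)
  8P = (16, 14)
  ... (continuing to 17P)
  17P = O

ord(P) = 17


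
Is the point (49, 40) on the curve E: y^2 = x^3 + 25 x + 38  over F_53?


Check whether y^2 = x^3 + 25 x + 38 (mod 53) for (x, y) = (49, 40).
LHS: y^2 = 40^2 mod 53 = 10
RHS: x^3 + 25 x + 38 = 49^3 + 25*49 + 38 mod 53 = 33
LHS != RHS

No, not on the curve


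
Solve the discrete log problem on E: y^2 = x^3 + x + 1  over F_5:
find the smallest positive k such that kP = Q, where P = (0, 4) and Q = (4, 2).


Enumerate multiples of P until we hit Q = (4, 2):
  1P = (0, 4)
  2P = (4, 3)
  3P = (2, 4)
  4P = (3, 1)
  5P = (3, 4)
  6P = (2, 1)
  7P = (4, 2)
Match found at i = 7.

k = 7


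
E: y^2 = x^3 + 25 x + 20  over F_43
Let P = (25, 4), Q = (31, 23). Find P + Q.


P != Q, so use the chord formula.
s = (y2 - y1) / (x2 - x1) = (19) / (6) mod 43 = 39
x3 = s^2 - x1 - x2 mod 43 = 39^2 - 25 - 31 = 3
y3 = s (x1 - x3) - y1 mod 43 = 39 * (25 - 3) - 4 = 37

P + Q = (3, 37)


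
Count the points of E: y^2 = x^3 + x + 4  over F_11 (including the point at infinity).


For each x in F_11, count y with y^2 = x^3 + 1 x + 4 mod 11:
  x = 0: RHS = 4, y in [2, 9]  -> 2 point(s)
  x = 2: RHS = 3, y in [5, 6]  -> 2 point(s)
  x = 3: RHS = 1, y in [1, 10]  -> 2 point(s)
  x = 9: RHS = 5, y in [4, 7]  -> 2 point(s)
Affine points: 8. Add the point at infinity: total = 9.

#E(F_11) = 9


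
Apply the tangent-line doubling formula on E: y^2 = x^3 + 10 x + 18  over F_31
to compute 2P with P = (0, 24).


Doubling: s = (3 x1^2 + a) / (2 y1)
s = (3*0^2 + 10) / (2*24) mod 31 = 17
x3 = s^2 - 2 x1 mod 31 = 17^2 - 2*0 = 10
y3 = s (x1 - x3) - y1 mod 31 = 17 * (0 - 10) - 24 = 23

2P = (10, 23)


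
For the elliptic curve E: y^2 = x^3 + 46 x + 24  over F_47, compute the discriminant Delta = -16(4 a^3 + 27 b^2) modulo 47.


4 a^3 + 27 b^2 = 4*46^3 + 27*24^2 = 389344 + 15552 = 404896
Delta = -16 * (404896) = -6478336
Delta mod 47 = 3

Delta = 3 (mod 47)


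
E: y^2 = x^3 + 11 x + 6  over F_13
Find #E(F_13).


For each x in F_13, count y with y^2 = x^3 + 11 x + 6 mod 13:
  x = 2: RHS = 10, y in [6, 7]  -> 2 point(s)
  x = 3: RHS = 1, y in [1, 12]  -> 2 point(s)
  x = 4: RHS = 10, y in [6, 7]  -> 2 point(s)
  x = 5: RHS = 4, y in [2, 11]  -> 2 point(s)
  x = 7: RHS = 10, y in [6, 7]  -> 2 point(s)
Affine points: 10. Add the point at infinity: total = 11.

#E(F_13) = 11


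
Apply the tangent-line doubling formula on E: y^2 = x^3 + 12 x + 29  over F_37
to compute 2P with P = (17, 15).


Doubling: s = (3 x1^2 + a) / (2 y1)
s = (3*17^2 + 12) / (2*15) mod 37 = 33
x3 = s^2 - 2 x1 mod 37 = 33^2 - 2*17 = 19
y3 = s (x1 - x3) - y1 mod 37 = 33 * (17 - 19) - 15 = 30

2P = (19, 30)


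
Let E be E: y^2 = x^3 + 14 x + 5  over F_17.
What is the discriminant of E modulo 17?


4 a^3 + 27 b^2 = 4*14^3 + 27*5^2 = 10976 + 675 = 11651
Delta = -16 * (11651) = -186416
Delta mod 17 = 6

Delta = 6 (mod 17)


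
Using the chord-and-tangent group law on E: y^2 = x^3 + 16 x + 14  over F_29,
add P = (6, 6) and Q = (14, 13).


P != Q, so use the chord formula.
s = (y2 - y1) / (x2 - x1) = (7) / (8) mod 29 = 19
x3 = s^2 - x1 - x2 mod 29 = 19^2 - 6 - 14 = 22
y3 = s (x1 - x3) - y1 mod 29 = 19 * (6 - 22) - 6 = 9

P + Q = (22, 9)


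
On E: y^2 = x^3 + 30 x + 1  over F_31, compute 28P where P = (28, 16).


k = 28 = 11100_2 (binary, LSB first: 00111)
Double-and-add from P = (28, 16):
  bit 0 = 0: acc unchanged = O
  bit 1 = 0: acc unchanged = O
  bit 2 = 1: acc = O + (8, 28) = (8, 28)
  bit 3 = 1: acc = (8, 28) + (20, 13) = (22, 5)
  bit 4 = 1: acc = (22, 5) + (26, 6) = (16, 12)

28P = (16, 12)


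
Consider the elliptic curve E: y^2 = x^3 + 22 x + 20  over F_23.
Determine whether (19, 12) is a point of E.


Check whether y^2 = x^3 + 22 x + 20 (mod 23) for (x, y) = (19, 12).
LHS: y^2 = 12^2 mod 23 = 6
RHS: x^3 + 22 x + 20 = 19^3 + 22*19 + 20 mod 23 = 6
LHS = RHS

Yes, on the curve


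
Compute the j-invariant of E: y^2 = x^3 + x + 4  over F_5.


Delta = -16(4 a^3 + 27 b^2) mod 5 = 4
-1728 * (4 a)^3 = -1728 * (4*1)^3 mod 5 = 3
j = 3 * 4^(-1) mod 5 = 2

j = 2 (mod 5)


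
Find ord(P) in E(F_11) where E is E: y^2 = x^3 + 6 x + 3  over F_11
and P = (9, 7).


Compute successive multiples of P until we hit O:
  1P = (9, 7)
  2P = (7, 5)
  3P = (7, 6)
  4P = (9, 4)
  5P = O

ord(P) = 5


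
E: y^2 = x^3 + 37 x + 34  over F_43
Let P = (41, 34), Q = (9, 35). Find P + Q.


P != Q, so use the chord formula.
s = (y2 - y1) / (x2 - x1) = (1) / (11) mod 43 = 4
x3 = s^2 - x1 - x2 mod 43 = 4^2 - 41 - 9 = 9
y3 = s (x1 - x3) - y1 mod 43 = 4 * (41 - 9) - 34 = 8

P + Q = (9, 8)


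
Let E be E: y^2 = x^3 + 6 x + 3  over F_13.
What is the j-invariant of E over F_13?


Delta = -16(4 a^3 + 27 b^2) mod 13 = 7
-1728 * (4 a)^3 = -1728 * (4*6)^3 mod 13 = 5
j = 5 * 7^(-1) mod 13 = 10

j = 10 (mod 13)


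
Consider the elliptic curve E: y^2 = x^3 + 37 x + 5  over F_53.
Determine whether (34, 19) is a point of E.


Check whether y^2 = x^3 + 37 x + 5 (mod 53) for (x, y) = (34, 19).
LHS: y^2 = 19^2 mod 53 = 43
RHS: x^3 + 37 x + 5 = 34^3 + 37*34 + 5 mod 53 = 22
LHS != RHS

No, not on the curve


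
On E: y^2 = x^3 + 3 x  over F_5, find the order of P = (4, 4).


Compute successive multiples of P until we hit O:
  1P = (4, 4)
  2P = (1, 2)
  3P = (1, 3)
  4P = (4, 1)
  5P = O

ord(P) = 5


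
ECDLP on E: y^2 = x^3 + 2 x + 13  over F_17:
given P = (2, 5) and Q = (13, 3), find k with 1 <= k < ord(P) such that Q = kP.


Enumerate multiples of P until we hit Q = (13, 3):
  1P = (2, 5)
  2P = (0, 8)
  3P = (13, 3)
Match found at i = 3.

k = 3


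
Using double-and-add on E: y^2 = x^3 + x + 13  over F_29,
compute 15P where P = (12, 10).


k = 15 = 1111_2 (binary, LSB first: 1111)
Double-and-add from P = (12, 10):
  bit 0 = 1: acc = O + (12, 10) = (12, 10)
  bit 1 = 1: acc = (12, 10) + (14, 25) = (23, 9)
  bit 2 = 1: acc = (23, 9) + (0, 10) = (2, 9)
  bit 3 = 1: acc = (2, 9) + (24, 12) = (2, 20)

15P = (2, 20)


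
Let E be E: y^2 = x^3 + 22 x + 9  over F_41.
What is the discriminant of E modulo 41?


4 a^3 + 27 b^2 = 4*22^3 + 27*9^2 = 42592 + 2187 = 44779
Delta = -16 * (44779) = -716464
Delta mod 41 = 11

Delta = 11 (mod 41)


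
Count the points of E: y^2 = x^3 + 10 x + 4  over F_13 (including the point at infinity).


For each x in F_13, count y with y^2 = x^3 + 10 x + 4 mod 13:
  x = 0: RHS = 4, y in [2, 11]  -> 2 point(s)
  x = 3: RHS = 9, y in [3, 10]  -> 2 point(s)
  x = 4: RHS = 4, y in [2, 11]  -> 2 point(s)
  x = 5: RHS = 10, y in [6, 7]  -> 2 point(s)
  x = 7: RHS = 1, y in [1, 12]  -> 2 point(s)
  x = 9: RHS = 4, y in [2, 11]  -> 2 point(s)
  x = 10: RHS = 12, y in [5, 8]  -> 2 point(s)
Affine points: 14. Add the point at infinity: total = 15.

#E(F_13) = 15


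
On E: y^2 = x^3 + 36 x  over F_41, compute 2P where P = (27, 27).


Doubling: s = (3 x1^2 + a) / (2 y1)
s = (3*27^2 + 36) / (2*27) mod 41 = 7
x3 = s^2 - 2 x1 mod 41 = 7^2 - 2*27 = 36
y3 = s (x1 - x3) - y1 mod 41 = 7 * (27 - 36) - 27 = 33

2P = (36, 33)


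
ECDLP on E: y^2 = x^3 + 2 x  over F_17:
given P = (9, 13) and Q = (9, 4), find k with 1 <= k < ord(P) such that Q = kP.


Enumerate multiples of P until we hit Q = (9, 4):
  1P = (9, 13)
  2P = (8, 1)
  3P = (8, 16)
  4P = (9, 4)
Match found at i = 4.

k = 4


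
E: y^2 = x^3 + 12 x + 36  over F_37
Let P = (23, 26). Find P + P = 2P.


Doubling: s = (3 x1^2 + a) / (2 y1)
s = (3*23^2 + 12) / (2*26) mod 37 = 3
x3 = s^2 - 2 x1 mod 37 = 3^2 - 2*23 = 0
y3 = s (x1 - x3) - y1 mod 37 = 3 * (23 - 0) - 26 = 6

2P = (0, 6)


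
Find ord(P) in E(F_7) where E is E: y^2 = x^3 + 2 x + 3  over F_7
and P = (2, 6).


Compute successive multiples of P until we hit O:
  1P = (2, 6)
  2P = (3, 1)
  3P = (6, 0)
  4P = (3, 6)
  5P = (2, 1)
  6P = O

ord(P) = 6


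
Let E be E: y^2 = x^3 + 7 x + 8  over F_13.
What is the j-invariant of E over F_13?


Delta = -16(4 a^3 + 27 b^2) mod 13 = 8
-1728 * (4 a)^3 = -1728 * (4*7)^3 mod 13 = 8
j = 8 * 8^(-1) mod 13 = 1

j = 1 (mod 13)


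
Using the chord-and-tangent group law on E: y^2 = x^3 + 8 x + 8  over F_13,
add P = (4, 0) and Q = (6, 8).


P != Q, so use the chord formula.
s = (y2 - y1) / (x2 - x1) = (8) / (2) mod 13 = 4
x3 = s^2 - x1 - x2 mod 13 = 4^2 - 4 - 6 = 6
y3 = s (x1 - x3) - y1 mod 13 = 4 * (4 - 6) - 0 = 5

P + Q = (6, 5)


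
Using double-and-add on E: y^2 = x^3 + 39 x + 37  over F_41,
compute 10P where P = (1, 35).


k = 10 = 1010_2 (binary, LSB first: 0101)
Double-and-add from P = (1, 35):
  bit 0 = 0: acc unchanged = O
  bit 1 = 1: acc = O + (0, 23) = (0, 23)
  bit 2 = 0: acc unchanged = (0, 23)
  bit 3 = 1: acc = (0, 23) + (39, 22) = (33, 22)

10P = (33, 22)


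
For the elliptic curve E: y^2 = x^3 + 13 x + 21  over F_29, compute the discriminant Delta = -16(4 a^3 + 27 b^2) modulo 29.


4 a^3 + 27 b^2 = 4*13^3 + 27*21^2 = 8788 + 11907 = 20695
Delta = -16 * (20695) = -331120
Delta mod 29 = 2

Delta = 2 (mod 29)


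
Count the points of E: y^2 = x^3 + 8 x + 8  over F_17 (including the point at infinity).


For each x in F_17, count y with y^2 = x^3 + 8 x + 8 mod 17:
  x = 0: RHS = 8, y in [5, 12]  -> 2 point(s)
  x = 1: RHS = 0, y in [0]  -> 1 point(s)
  x = 2: RHS = 15, y in [7, 10]  -> 2 point(s)
  x = 3: RHS = 8, y in [5, 12]  -> 2 point(s)
  x = 4: RHS = 2, y in [6, 11]  -> 2 point(s)
  x = 6: RHS = 0, y in [0]  -> 1 point(s)
  x = 7: RHS = 16, y in [4, 13]  -> 2 point(s)
  x = 10: RHS = 0, y in [0]  -> 1 point(s)
  x = 11: RHS = 16, y in [4, 13]  -> 2 point(s)
  x = 12: RHS = 13, y in [8, 9]  -> 2 point(s)
  x = 14: RHS = 8, y in [5, 12]  -> 2 point(s)
  x = 15: RHS = 1, y in [1, 16]  -> 2 point(s)
  x = 16: RHS = 16, y in [4, 13]  -> 2 point(s)
Affine points: 23. Add the point at infinity: total = 24.

#E(F_17) = 24


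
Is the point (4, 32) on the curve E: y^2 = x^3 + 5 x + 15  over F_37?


Check whether y^2 = x^3 + 5 x + 15 (mod 37) for (x, y) = (4, 32).
LHS: y^2 = 32^2 mod 37 = 25
RHS: x^3 + 5 x + 15 = 4^3 + 5*4 + 15 mod 37 = 25
LHS = RHS

Yes, on the curve


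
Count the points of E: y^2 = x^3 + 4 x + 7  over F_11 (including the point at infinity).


For each x in F_11, count y with y^2 = x^3 + 4 x + 7 mod 11:
  x = 1: RHS = 1, y in [1, 10]  -> 2 point(s)
  x = 2: RHS = 1, y in [1, 10]  -> 2 point(s)
  x = 5: RHS = 9, y in [3, 8]  -> 2 point(s)
  x = 6: RHS = 5, y in [4, 7]  -> 2 point(s)
  x = 7: RHS = 4, y in [2, 9]  -> 2 point(s)
  x = 8: RHS = 1, y in [1, 10]  -> 2 point(s)
Affine points: 12. Add the point at infinity: total = 13.

#E(F_11) = 13


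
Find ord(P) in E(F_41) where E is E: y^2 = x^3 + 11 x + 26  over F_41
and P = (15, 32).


Compute successive multiples of P until we hit O:
  1P = (15, 32)
  2P = (32, 10)
  3P = (31, 8)
  4P = (28, 8)
  5P = (23, 8)
  6P = (12, 0)
  7P = (23, 33)
  8P = (28, 33)
  ... (continuing to 12P)
  12P = O

ord(P) = 12


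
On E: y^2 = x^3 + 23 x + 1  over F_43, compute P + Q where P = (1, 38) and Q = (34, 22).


P != Q, so use the chord formula.
s = (y2 - y1) / (x2 - x1) = (27) / (33) mod 43 = 36
x3 = s^2 - x1 - x2 mod 43 = 36^2 - 1 - 34 = 14
y3 = s (x1 - x3) - y1 mod 43 = 36 * (1 - 14) - 38 = 10

P + Q = (14, 10)


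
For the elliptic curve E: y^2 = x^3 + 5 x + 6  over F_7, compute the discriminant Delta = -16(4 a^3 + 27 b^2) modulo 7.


4 a^3 + 27 b^2 = 4*5^3 + 27*6^2 = 500 + 972 = 1472
Delta = -16 * (1472) = -23552
Delta mod 7 = 3

Delta = 3 (mod 7)


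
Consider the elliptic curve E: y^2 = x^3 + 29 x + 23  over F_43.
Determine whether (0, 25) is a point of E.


Check whether y^2 = x^3 + 29 x + 23 (mod 43) for (x, y) = (0, 25).
LHS: y^2 = 25^2 mod 43 = 23
RHS: x^3 + 29 x + 23 = 0^3 + 29*0 + 23 mod 43 = 23
LHS = RHS

Yes, on the curve


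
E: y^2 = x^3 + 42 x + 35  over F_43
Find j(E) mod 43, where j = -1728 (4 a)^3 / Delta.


Delta = -16(4 a^3 + 27 b^2) mod 43 = 22
-1728 * (4 a)^3 = -1728 * (4*42)^3 mod 43 = 39
j = 39 * 22^(-1) mod 43 = 35

j = 35 (mod 43)


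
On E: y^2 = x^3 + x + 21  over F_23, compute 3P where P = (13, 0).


k = 3 = 11_2 (binary, LSB first: 11)
Double-and-add from P = (13, 0):
  bit 0 = 1: acc = O + (13, 0) = (13, 0)
  bit 1 = 1: acc = (13, 0) + O = (13, 0)

3P = (13, 0)


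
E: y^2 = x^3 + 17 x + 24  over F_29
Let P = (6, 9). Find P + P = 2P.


Doubling: s = (3 x1^2 + a) / (2 y1)
s = (3*6^2 + 17) / (2*9) mod 29 = 15
x3 = s^2 - 2 x1 mod 29 = 15^2 - 2*6 = 10
y3 = s (x1 - x3) - y1 mod 29 = 15 * (6 - 10) - 9 = 18

2P = (10, 18)


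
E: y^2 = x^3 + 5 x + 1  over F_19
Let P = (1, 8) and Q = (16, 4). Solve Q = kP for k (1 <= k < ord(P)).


Enumerate multiples of P until we hit Q = (16, 4):
  1P = (1, 8)
  2P = (3, 10)
  3P = (16, 15)
  4P = (11, 0)
  5P = (16, 4)
Match found at i = 5.

k = 5


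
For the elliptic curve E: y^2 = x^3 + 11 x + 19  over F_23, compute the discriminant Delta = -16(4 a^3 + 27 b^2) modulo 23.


4 a^3 + 27 b^2 = 4*11^3 + 27*19^2 = 5324 + 9747 = 15071
Delta = -16 * (15071) = -241136
Delta mod 23 = 19

Delta = 19 (mod 23)


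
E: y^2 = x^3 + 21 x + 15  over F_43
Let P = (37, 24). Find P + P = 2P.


Doubling: s = (3 x1^2 + a) / (2 y1)
s = (3*37^2 + 21) / (2*24) mod 43 = 0
x3 = s^2 - 2 x1 mod 43 = 0^2 - 2*37 = 12
y3 = s (x1 - x3) - y1 mod 43 = 0 * (37 - 12) - 24 = 19

2P = (12, 19)


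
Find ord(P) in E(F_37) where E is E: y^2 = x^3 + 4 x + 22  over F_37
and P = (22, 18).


Compute successive multiples of P until we hit O:
  1P = (22, 18)
  2P = (14, 26)
  3P = (2, 36)
  4P = (9, 11)
  5P = (33, 33)
  6P = (23, 21)
  7P = (1, 8)
  8P = (30, 24)
  ... (continuing to 47P)
  47P = O

ord(P) = 47
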